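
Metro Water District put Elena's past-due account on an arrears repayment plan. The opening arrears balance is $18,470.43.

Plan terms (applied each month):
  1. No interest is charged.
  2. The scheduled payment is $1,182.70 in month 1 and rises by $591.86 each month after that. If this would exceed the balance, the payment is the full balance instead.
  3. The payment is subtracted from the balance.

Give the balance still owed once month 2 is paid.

$15,513.17

Month 1: opening $18,470.43; payment $1,182.70; balance $17,287.73
Month 2: opening $17,287.73; payment $1,774.56; balance $15,513.17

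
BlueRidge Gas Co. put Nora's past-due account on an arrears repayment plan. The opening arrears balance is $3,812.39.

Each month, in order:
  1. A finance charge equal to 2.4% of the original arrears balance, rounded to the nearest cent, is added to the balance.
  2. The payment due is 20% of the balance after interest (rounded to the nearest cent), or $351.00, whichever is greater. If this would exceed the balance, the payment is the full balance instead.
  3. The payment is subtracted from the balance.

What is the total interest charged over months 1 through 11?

Month 1: opening $3,812.39; interest $91.50 → $3,903.89; payment $780.78; balance $3,123.11
Month 2: opening $3,123.11; interest $91.50 → $3,214.61; payment $642.92; balance $2,571.69
Month 3: opening $2,571.69; interest $91.50 → $2,663.19; payment $532.64; balance $2,130.55
Month 4: opening $2,130.55; interest $91.50 → $2,222.05; payment $444.41; balance $1,777.64
Month 5: opening $1,777.64; interest $91.50 → $1,869.14; payment $373.83; balance $1,495.31
Month 6: opening $1,495.31; interest $91.50 → $1,586.81; payment $351.00; balance $1,235.81
Month 7: opening $1,235.81; interest $91.50 → $1,327.31; payment $351.00; balance $976.31
Month 8: opening $976.31; interest $91.50 → $1,067.81; payment $351.00; balance $716.81
Month 9: opening $716.81; interest $91.50 → $808.31; payment $351.00; balance $457.31
Month 10: opening $457.31; interest $91.50 → $548.81; payment $351.00; balance $197.81
Month 11: opening $197.81; interest $91.50 → $289.31; payment $289.31; balance $0.00
Total interest: $91.50 + $91.50 + $91.50 + $91.50 + $91.50 + $91.50 + $91.50 + $91.50 + $91.50 + $91.50 + $91.50 = $1,006.50

$1,006.50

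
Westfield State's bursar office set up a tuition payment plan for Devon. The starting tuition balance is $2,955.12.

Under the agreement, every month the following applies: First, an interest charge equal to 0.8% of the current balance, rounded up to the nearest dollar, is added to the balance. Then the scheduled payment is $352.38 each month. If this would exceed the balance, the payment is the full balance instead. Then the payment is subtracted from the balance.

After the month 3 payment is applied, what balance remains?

# | Opening | Interest | Payment | End bal
1 | $2,955.12 | $24.00 | $352.38 | $2,626.74
2 | $2,626.74 | $22.00 | $352.38 | $2,296.36
3 | $2,296.36 | $19.00 | $352.38 | $1,962.98

$1,962.98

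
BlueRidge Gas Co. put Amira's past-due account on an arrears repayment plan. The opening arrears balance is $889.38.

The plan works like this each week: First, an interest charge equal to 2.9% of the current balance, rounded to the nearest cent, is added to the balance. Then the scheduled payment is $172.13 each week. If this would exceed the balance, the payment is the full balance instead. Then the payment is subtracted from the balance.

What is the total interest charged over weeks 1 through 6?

Week 1: opening $889.38; interest $25.79 → $915.17; payment $172.13; balance $743.04
Week 2: opening $743.04; interest $21.55 → $764.59; payment $172.13; balance $592.46
Week 3: opening $592.46; interest $17.18 → $609.64; payment $172.13; balance $437.51
Week 4: opening $437.51; interest $12.69 → $450.20; payment $172.13; balance $278.07
Week 5: opening $278.07; interest $8.06 → $286.13; payment $172.13; balance $114.00
Week 6: opening $114.00; interest $3.31 → $117.31; payment $117.31; balance $0.00
Total interest: $25.79 + $21.55 + $17.18 + $12.69 + $8.06 + $3.31 = $88.58

$88.58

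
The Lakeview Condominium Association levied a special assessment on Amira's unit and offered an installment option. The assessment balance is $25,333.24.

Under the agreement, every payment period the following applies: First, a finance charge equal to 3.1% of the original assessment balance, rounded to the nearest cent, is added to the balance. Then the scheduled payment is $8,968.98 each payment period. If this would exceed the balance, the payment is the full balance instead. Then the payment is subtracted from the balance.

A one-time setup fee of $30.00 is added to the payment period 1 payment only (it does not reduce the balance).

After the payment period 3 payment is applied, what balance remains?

# | Opening | Interest | Payment | Fee | End bal
1 | $25,333.24 | $785.33 | $8,968.98 | $30.00 | $17,149.59
2 | $17,149.59 | $785.33 | $8,968.98 | — | $8,965.94
3 | $8,965.94 | $785.33 | $8,968.98 | — | $782.29

$782.29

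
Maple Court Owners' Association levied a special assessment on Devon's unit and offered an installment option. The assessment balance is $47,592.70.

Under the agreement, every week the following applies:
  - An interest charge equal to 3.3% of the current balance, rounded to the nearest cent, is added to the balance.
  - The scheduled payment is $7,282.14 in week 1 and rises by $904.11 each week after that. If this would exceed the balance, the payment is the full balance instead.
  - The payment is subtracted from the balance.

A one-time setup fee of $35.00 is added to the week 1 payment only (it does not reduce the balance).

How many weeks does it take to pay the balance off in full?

6

Week 1: opening $47,592.70; interest $1,570.56 → $49,163.26; payment $7,282.14 (+ $35.00 fee); balance $41,881.12
Week 2: opening $41,881.12; interest $1,382.08 → $43,263.20; payment $8,186.25; balance $35,076.95
Week 3: opening $35,076.95; interest $1,157.54 → $36,234.49; payment $9,090.36; balance $27,144.13
Week 4: opening $27,144.13; interest $895.76 → $28,039.89; payment $9,994.47; balance $18,045.42
Week 5: opening $18,045.42; interest $595.50 → $18,640.92; payment $10,898.58; balance $7,742.34
Week 6: opening $7,742.34; interest $255.50 → $7,997.84; payment $7,997.84; balance $0.00
Balance reaches $0.00 in week 6.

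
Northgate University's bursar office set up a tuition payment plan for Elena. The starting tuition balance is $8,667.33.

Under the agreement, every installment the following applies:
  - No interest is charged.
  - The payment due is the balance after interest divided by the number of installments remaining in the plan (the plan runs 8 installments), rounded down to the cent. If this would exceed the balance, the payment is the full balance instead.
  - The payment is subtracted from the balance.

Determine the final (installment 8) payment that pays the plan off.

Installment 1: $8,667.33 − $1,083.41 → $7,583.92
Installment 2: $7,583.92 − $1,083.41 → $6,500.51
Installment 3: $6,500.51 − $1,083.41 → $5,417.10
Installment 4: $5,417.10 − $1,083.42 → $4,333.68
Installment 5: $4,333.68 − $1,083.42 → $3,250.26
Installment 6: $3,250.26 − $1,083.42 → $2,166.84
Installment 7: $2,166.84 − $1,083.42 → $1,083.42
Installment 8: $1,083.42 − $1,083.42 → $0.00

$1,083.42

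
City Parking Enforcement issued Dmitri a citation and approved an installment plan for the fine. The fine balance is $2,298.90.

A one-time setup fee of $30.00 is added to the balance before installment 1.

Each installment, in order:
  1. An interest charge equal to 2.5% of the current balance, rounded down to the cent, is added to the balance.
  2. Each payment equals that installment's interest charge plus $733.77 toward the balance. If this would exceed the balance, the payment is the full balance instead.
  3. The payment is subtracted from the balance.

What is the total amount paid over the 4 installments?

$2,451.70

Installment 1: opening $2,328.90; interest $58.22 → $2,387.12; payment $791.99; balance $1,595.13
Installment 2: opening $1,595.13; interest $39.87 → $1,635.00; payment $773.64; balance $861.36
Installment 3: opening $861.36; interest $21.53 → $882.89; payment $755.30; balance $127.59
Installment 4: opening $127.59; interest $3.18 → $130.77; payment $130.77; balance $0.00
Total paid: $2,451.70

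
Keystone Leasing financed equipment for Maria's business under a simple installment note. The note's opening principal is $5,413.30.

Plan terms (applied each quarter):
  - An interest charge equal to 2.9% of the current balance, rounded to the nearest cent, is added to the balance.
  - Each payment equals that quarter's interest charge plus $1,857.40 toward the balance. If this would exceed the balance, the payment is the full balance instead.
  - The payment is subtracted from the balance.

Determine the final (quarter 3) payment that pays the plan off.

$1,747.76

Quarter 1: $5,413.30 +$156.99 interest = $5,570.29; pay $2,014.39 → $3,555.90
Quarter 2: $3,555.90 +$103.12 interest = $3,659.02; pay $1,960.52 → $1,698.50
Quarter 3: $1,698.50 +$49.26 interest = $1,747.76; pay $1,747.76 → $0.00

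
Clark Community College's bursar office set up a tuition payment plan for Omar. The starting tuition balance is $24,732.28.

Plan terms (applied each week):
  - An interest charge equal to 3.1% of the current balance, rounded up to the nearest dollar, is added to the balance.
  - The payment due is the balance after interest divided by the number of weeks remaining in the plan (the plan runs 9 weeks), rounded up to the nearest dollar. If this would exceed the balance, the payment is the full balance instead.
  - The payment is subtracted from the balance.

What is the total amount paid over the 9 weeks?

Week 1: $24,732.28 +$767.00 interest = $25,499.28; pay $2,834.00 → $22,665.28
Week 2: $22,665.28 +$703.00 interest = $23,368.28; pay $2,922.00 → $20,446.28
Week 3: $20,446.28 +$634.00 interest = $21,080.28; pay $3,012.00 → $18,068.28
Week 4: $18,068.28 +$561.00 interest = $18,629.28; pay $3,105.00 → $15,524.28
Week 5: $15,524.28 +$482.00 interest = $16,006.28; pay $3,202.00 → $12,804.28
Week 6: $12,804.28 +$397.00 interest = $13,201.28; pay $3,301.00 → $9,900.28
Week 7: $9,900.28 +$307.00 interest = $10,207.28; pay $3,403.00 → $6,804.28
Week 8: $6,804.28 +$211.00 interest = $7,015.28; pay $3,508.00 → $3,507.28
Week 9: $3,507.28 +$109.00 interest = $3,616.28; pay $3,616.28 → $0.00
Total paid: $28,903.28

$28,903.28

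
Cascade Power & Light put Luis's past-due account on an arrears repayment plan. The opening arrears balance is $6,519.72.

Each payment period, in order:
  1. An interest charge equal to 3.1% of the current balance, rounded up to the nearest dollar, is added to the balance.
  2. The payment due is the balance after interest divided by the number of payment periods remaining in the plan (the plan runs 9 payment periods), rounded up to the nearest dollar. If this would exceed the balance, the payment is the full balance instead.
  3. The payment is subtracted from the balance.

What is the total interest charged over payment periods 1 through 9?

$1,103.00

Payment period 1: opening $6,519.72; interest $203.00 → $6,722.72; payment $747.00; balance $5,975.72
Payment period 2: opening $5,975.72; interest $186.00 → $6,161.72; payment $771.00; balance $5,390.72
Payment period 3: opening $5,390.72; interest $168.00 → $5,558.72; payment $795.00; balance $4,763.72
Payment period 4: opening $4,763.72; interest $148.00 → $4,911.72; payment $819.00; balance $4,092.72
Payment period 5: opening $4,092.72; interest $127.00 → $4,219.72; payment $844.00; balance $3,375.72
Payment period 6: opening $3,375.72; interest $105.00 → $3,480.72; payment $871.00; balance $2,609.72
Payment period 7: opening $2,609.72; interest $81.00 → $2,690.72; payment $897.00; balance $1,793.72
Payment period 8: opening $1,793.72; interest $56.00 → $1,849.72; payment $925.00; balance $924.72
Payment period 9: opening $924.72; interest $29.00 → $953.72; payment $953.72; balance $0.00
Total interest: $203.00 + $186.00 + $168.00 + $148.00 + $127.00 + $105.00 + $81.00 + $56.00 + $29.00 = $1,103.00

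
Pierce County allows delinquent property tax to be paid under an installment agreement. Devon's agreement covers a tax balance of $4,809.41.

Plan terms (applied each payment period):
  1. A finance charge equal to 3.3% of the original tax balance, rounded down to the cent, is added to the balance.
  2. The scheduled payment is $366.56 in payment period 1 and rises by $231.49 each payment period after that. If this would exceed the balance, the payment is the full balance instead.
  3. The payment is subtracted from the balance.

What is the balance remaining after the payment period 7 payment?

Payment period 1: $4,809.41 +$158.71 interest = $4,968.12; pay $366.56 → $4,601.56
Payment period 2: $4,601.56 +$158.71 interest = $4,760.27; pay $598.05 → $4,162.22
Payment period 3: $4,162.22 +$158.71 interest = $4,320.93; pay $829.54 → $3,491.39
Payment period 4: $3,491.39 +$158.71 interest = $3,650.10; pay $1,061.03 → $2,589.07
Payment period 5: $2,589.07 +$158.71 interest = $2,747.78; pay $1,292.52 → $1,455.26
Payment period 6: $1,455.26 +$158.71 interest = $1,613.97; pay $1,524.01 → $89.96
Payment period 7: $89.96 +$158.71 interest = $248.67; pay $248.67 → $0.00

$0.00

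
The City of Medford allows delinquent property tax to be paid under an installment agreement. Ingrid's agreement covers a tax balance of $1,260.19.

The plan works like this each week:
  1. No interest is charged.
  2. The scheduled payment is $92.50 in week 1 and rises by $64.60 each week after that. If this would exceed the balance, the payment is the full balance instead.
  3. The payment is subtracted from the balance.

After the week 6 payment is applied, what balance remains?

# | Opening | Payment | End bal
1 | $1,260.19 | $92.50 | $1,167.69
2 | $1,167.69 | $157.10 | $1,010.59
3 | $1,010.59 | $221.70 | $788.89
4 | $788.89 | $286.30 | $502.59
5 | $502.59 | $350.90 | $151.69
6 | $151.69 | $151.69 | $0.00

$0.00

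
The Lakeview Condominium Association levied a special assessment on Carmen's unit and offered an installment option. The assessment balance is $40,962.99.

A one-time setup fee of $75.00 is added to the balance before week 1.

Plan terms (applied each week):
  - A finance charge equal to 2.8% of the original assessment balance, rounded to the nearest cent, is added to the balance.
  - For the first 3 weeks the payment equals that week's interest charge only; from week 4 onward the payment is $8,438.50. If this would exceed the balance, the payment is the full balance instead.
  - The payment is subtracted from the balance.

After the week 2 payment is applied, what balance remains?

Week 1: opening $41,037.99; interest $1,146.96 → $42,184.95; payment $1,146.96; balance $41,037.99
Week 2: opening $41,037.99; interest $1,146.96 → $42,184.95; payment $1,146.96; balance $41,037.99

$41,037.99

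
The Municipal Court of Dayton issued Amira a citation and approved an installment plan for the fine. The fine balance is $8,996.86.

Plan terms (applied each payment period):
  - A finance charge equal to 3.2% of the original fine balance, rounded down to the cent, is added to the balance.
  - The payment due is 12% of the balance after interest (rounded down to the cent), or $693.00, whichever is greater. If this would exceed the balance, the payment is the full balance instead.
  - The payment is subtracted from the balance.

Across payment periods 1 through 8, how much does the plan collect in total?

$6,801.25

Payment period 1: $8,996.86 +$287.89 interest = $9,284.75; pay $1,114.17 → $8,170.58
Payment period 2: $8,170.58 +$287.89 interest = $8,458.47; pay $1,015.01 → $7,443.46
Payment period 3: $7,443.46 +$287.89 interest = $7,731.35; pay $927.76 → $6,803.59
Payment period 4: $6,803.59 +$287.89 interest = $7,091.48; pay $850.97 → $6,240.51
Payment period 5: $6,240.51 +$287.89 interest = $6,528.40; pay $783.40 → $5,745.00
Payment period 6: $5,745.00 +$287.89 interest = $6,032.89; pay $723.94 → $5,308.95
Payment period 7: $5,308.95 +$287.89 interest = $5,596.84; pay $693.00 → $4,903.84
Payment period 8: $4,903.84 +$287.89 interest = $5,191.73; pay $693.00 → $4,498.73
Total paid: $6,801.25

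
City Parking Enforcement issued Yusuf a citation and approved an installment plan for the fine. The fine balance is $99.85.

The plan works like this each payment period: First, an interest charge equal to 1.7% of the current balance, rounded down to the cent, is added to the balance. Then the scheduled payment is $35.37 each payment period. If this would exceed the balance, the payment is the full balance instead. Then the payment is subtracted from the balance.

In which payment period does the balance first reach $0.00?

3

Payment period 1: opening $99.85; interest $1.69 → $101.54; payment $35.37; balance $66.17
Payment period 2: opening $66.17; interest $1.12 → $67.29; payment $35.37; balance $31.92
Payment period 3: opening $31.92; interest $0.54 → $32.46; payment $32.46; balance $0.00
Balance reaches $0.00 in payment period 3.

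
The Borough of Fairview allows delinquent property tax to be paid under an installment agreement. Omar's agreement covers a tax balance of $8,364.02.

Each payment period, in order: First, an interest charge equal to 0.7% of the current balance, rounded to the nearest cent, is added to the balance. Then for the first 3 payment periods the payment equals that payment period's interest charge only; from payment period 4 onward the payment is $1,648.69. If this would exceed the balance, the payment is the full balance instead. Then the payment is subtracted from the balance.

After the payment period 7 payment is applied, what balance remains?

$1,936.36

# | Opening | Interest | Payment | End bal
1 | $8,364.02 | $58.55 | $58.55 | $8,364.02
2 | $8,364.02 | $58.55 | $58.55 | $8,364.02
3 | $8,364.02 | $58.55 | $58.55 | $8,364.02
4 | $8,364.02 | $58.55 | $1,648.69 | $6,773.88
5 | $6,773.88 | $47.42 | $1,648.69 | $5,172.61
6 | $5,172.61 | $36.21 | $1,648.69 | $3,560.13
7 | $3,560.13 | $24.92 | $1,648.69 | $1,936.36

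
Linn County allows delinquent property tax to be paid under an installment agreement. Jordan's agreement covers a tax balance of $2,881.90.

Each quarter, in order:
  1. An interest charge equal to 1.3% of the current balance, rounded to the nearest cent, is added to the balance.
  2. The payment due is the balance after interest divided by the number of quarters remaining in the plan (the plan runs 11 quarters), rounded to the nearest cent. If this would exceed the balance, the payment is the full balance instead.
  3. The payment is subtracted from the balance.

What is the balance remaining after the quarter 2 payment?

$2,419.61

# | Opening | Interest | Payment | End bal
1 | $2,881.90 | $37.46 | $265.40 | $2,653.96
2 | $2,653.96 | $34.50 | $268.85 | $2,419.61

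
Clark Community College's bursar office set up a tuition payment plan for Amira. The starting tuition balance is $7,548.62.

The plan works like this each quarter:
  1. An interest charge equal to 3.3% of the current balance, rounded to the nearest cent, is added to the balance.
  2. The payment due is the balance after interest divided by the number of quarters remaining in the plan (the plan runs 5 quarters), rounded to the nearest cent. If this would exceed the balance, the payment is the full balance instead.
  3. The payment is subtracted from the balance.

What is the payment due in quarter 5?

Quarter 1: opening $7,548.62; interest $249.10 → $7,797.72; payment $1,559.54; balance $6,238.18
Quarter 2: opening $6,238.18; interest $205.86 → $6,444.04; payment $1,611.01; balance $4,833.03
Quarter 3: opening $4,833.03; interest $159.49 → $4,992.52; payment $1,664.17; balance $3,328.35
Quarter 4: opening $3,328.35; interest $109.84 → $3,438.19; payment $1,719.10; balance $1,719.09
Quarter 5: opening $1,719.09; interest $56.73 → $1,775.82; payment $1,775.82; balance $0.00

$1,775.82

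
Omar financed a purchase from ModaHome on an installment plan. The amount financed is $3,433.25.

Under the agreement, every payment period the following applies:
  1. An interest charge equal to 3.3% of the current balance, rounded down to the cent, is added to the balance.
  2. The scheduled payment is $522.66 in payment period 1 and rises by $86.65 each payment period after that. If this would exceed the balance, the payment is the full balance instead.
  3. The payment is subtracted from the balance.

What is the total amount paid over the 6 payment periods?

$3,842.59

# | Opening | Interest | Payment | End bal
1 | $3,433.25 | $113.29 | $522.66 | $3,023.88
2 | $3,023.88 | $99.78 | $609.31 | $2,514.35
3 | $2,514.35 | $82.97 | $695.96 | $1,901.36
4 | $1,901.36 | $62.74 | $782.61 | $1,181.49
5 | $1,181.49 | $38.98 | $869.26 | $351.21
6 | $351.21 | $11.58 | $362.79 | $0.00
Total paid: $3,842.59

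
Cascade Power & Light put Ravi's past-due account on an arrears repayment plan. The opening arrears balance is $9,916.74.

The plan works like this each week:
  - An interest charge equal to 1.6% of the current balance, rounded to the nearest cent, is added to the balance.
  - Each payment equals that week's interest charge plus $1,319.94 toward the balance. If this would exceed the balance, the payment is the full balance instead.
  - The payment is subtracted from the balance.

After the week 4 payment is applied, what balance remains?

$4,636.98

Week 1: $9,916.74 +$158.67 interest = $10,075.41; pay $1,478.61 → $8,596.80
Week 2: $8,596.80 +$137.55 interest = $8,734.35; pay $1,457.49 → $7,276.86
Week 3: $7,276.86 +$116.43 interest = $7,393.29; pay $1,436.37 → $5,956.92
Week 4: $5,956.92 +$95.31 interest = $6,052.23; pay $1,415.25 → $4,636.98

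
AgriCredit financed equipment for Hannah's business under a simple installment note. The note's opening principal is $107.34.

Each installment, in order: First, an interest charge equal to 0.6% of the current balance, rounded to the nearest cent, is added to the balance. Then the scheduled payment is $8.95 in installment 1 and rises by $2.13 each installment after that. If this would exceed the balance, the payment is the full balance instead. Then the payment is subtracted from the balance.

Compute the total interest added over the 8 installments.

$3.02

Installment 1: opening $107.34; interest $0.64 → $107.98; payment $8.95; balance $99.03
Installment 2: opening $99.03; interest $0.59 → $99.62; payment $11.08; balance $88.54
Installment 3: opening $88.54; interest $0.53 → $89.07; payment $13.21; balance $75.86
Installment 4: opening $75.86; interest $0.46 → $76.32; payment $15.34; balance $60.98
Installment 5: opening $60.98; interest $0.37 → $61.35; payment $17.47; balance $43.88
Installment 6: opening $43.88; interest $0.26 → $44.14; payment $19.60; balance $24.54
Installment 7: opening $24.54; interest $0.15 → $24.69; payment $21.73; balance $2.96
Installment 8: opening $2.96; interest $0.02 → $2.98; payment $2.98; balance $0.00
Total interest: $0.64 + $0.59 + $0.53 + $0.46 + $0.37 + $0.26 + $0.15 + $0.02 = $3.02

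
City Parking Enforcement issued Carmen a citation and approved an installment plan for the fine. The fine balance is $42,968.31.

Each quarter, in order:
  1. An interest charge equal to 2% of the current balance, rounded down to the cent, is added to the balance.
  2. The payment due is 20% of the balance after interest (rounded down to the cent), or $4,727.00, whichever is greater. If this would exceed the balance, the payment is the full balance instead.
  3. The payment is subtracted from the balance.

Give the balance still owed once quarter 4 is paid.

# | Opening | Interest | Payment | End bal
1 | $42,968.31 | $859.36 | $8,765.53 | $35,062.14
2 | $35,062.14 | $701.24 | $7,152.67 | $28,610.71
3 | $28,610.71 | $572.21 | $5,836.58 | $23,346.34
4 | $23,346.34 | $466.92 | $4,762.65 | $19,050.61

$19,050.61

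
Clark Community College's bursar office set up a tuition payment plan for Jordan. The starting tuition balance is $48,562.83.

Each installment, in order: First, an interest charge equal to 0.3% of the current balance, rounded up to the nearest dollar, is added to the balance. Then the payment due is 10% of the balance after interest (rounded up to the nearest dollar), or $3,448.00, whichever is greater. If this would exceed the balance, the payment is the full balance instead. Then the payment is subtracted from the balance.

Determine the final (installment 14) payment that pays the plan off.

Installment 1: $48,562.83 +$146.00 interest = $48,708.83; pay $4,871.00 → $43,837.83
Installment 2: $43,837.83 +$132.00 interest = $43,969.83; pay $4,397.00 → $39,572.83
Installment 3: $39,572.83 +$119.00 interest = $39,691.83; pay $3,970.00 → $35,721.83
Installment 4: $35,721.83 +$108.00 interest = $35,829.83; pay $3,583.00 → $32,246.83
Installment 5: $32,246.83 +$97.00 interest = $32,343.83; pay $3,448.00 → $28,895.83
Installment 6: $28,895.83 +$87.00 interest = $28,982.83; pay $3,448.00 → $25,534.83
Installment 7: $25,534.83 +$77.00 interest = $25,611.83; pay $3,448.00 → $22,163.83
Installment 8: $22,163.83 +$67.00 interest = $22,230.83; pay $3,448.00 → $18,782.83
Installment 9: $18,782.83 +$57.00 interest = $18,839.83; pay $3,448.00 → $15,391.83
Installment 10: $15,391.83 +$47.00 interest = $15,438.83; pay $3,448.00 → $11,990.83
Installment 11: $11,990.83 +$36.00 interest = $12,026.83; pay $3,448.00 → $8,578.83
Installment 12: $8,578.83 +$26.00 interest = $8,604.83; pay $3,448.00 → $5,156.83
Installment 13: $5,156.83 +$16.00 interest = $5,172.83; pay $3,448.00 → $1,724.83
Installment 14: $1,724.83 +$6.00 interest = $1,730.83; pay $1,730.83 → $0.00

$1,730.83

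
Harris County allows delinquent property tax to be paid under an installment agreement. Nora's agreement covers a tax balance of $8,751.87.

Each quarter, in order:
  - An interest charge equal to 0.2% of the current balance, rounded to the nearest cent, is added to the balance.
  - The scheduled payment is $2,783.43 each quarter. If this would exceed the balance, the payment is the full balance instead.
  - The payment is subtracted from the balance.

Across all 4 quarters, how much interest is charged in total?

$36.77

Quarter 1: $8,751.87 +$17.50 interest = $8,769.37; pay $2,783.43 → $5,985.94
Quarter 2: $5,985.94 +$11.97 interest = $5,997.91; pay $2,783.43 → $3,214.48
Quarter 3: $3,214.48 +$6.43 interest = $3,220.91; pay $2,783.43 → $437.48
Quarter 4: $437.48 +$0.87 interest = $438.35; pay $438.35 → $0.00
Total interest: $17.50 + $11.97 + $6.43 + $0.87 = $36.77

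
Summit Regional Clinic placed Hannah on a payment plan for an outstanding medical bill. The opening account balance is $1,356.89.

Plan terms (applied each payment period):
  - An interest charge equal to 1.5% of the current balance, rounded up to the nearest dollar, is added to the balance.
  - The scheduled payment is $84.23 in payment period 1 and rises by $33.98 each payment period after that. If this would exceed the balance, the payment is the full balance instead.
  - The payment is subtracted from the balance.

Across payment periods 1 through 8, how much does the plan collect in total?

$1,466.89

Payment period 1: opening $1,356.89; interest $21.00 → $1,377.89; payment $84.23; balance $1,293.66
Payment period 2: opening $1,293.66; interest $20.00 → $1,313.66; payment $118.21; balance $1,195.45
Payment period 3: opening $1,195.45; interest $18.00 → $1,213.45; payment $152.19; balance $1,061.26
Payment period 4: opening $1,061.26; interest $16.00 → $1,077.26; payment $186.17; balance $891.09
Payment period 5: opening $891.09; interest $14.00 → $905.09; payment $220.15; balance $684.94
Payment period 6: opening $684.94; interest $11.00 → $695.94; payment $254.13; balance $441.81
Payment period 7: opening $441.81; interest $7.00 → $448.81; payment $288.11; balance $160.70
Payment period 8: opening $160.70; interest $3.00 → $163.70; payment $163.70; balance $0.00
Total paid: $1,466.89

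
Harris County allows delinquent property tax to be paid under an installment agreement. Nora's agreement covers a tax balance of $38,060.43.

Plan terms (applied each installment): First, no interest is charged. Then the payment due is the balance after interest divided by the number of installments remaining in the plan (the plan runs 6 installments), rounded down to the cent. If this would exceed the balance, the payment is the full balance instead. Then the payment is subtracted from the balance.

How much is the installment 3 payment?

Installment 1: opening $38,060.43; payment $6,343.40; balance $31,717.03
Installment 2: opening $31,717.03; payment $6,343.40; balance $25,373.63
Installment 3: opening $25,373.63; payment $6,343.40; balance $19,030.23

$6,343.40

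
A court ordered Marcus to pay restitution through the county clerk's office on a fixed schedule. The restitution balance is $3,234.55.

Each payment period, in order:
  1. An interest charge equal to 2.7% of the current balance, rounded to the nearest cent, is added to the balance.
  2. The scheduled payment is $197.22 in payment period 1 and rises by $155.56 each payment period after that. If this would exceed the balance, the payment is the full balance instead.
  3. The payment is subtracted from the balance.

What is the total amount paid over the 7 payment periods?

Payment period 1: opening $3,234.55; interest $87.33 → $3,321.88; payment $197.22; balance $3,124.66
Payment period 2: opening $3,124.66; interest $84.37 → $3,209.03; payment $352.78; balance $2,856.25
Payment period 3: opening $2,856.25; interest $77.12 → $2,933.37; payment $508.34; balance $2,425.03
Payment period 4: opening $2,425.03; interest $65.48 → $2,490.51; payment $663.90; balance $1,826.61
Payment period 5: opening $1,826.61; interest $49.32 → $1,875.93; payment $819.46; balance $1,056.47
Payment period 6: opening $1,056.47; interest $28.52 → $1,084.99; payment $975.02; balance $109.97
Payment period 7: opening $109.97; interest $2.97 → $112.94; payment $112.94; balance $0.00
Total paid: $3,629.66

$3,629.66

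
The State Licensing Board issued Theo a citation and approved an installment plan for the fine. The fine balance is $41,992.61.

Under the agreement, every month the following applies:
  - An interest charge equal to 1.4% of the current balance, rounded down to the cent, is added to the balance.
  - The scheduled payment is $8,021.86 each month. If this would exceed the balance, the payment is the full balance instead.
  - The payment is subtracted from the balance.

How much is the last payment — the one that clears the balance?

$3,820.08

Month 1: opening $41,992.61; interest $587.89 → $42,580.50; payment $8,021.86; balance $34,558.64
Month 2: opening $34,558.64; interest $483.82 → $35,042.46; payment $8,021.86; balance $27,020.60
Month 3: opening $27,020.60; interest $378.28 → $27,398.88; payment $8,021.86; balance $19,377.02
Month 4: opening $19,377.02; interest $271.27 → $19,648.29; payment $8,021.86; balance $11,626.43
Month 5: opening $11,626.43; interest $162.77 → $11,789.20; payment $8,021.86; balance $3,767.34
Month 6: opening $3,767.34; interest $52.74 → $3,820.08; payment $3,820.08; balance $0.00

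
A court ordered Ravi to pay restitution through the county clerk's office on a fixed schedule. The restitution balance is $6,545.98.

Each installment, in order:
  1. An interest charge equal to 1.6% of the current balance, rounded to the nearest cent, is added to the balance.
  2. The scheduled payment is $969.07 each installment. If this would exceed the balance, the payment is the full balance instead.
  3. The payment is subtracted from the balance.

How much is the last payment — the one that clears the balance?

$200.53

Installment 1: opening $6,545.98; interest $104.74 → $6,650.72; payment $969.07; balance $5,681.65
Installment 2: opening $5,681.65; interest $90.91 → $5,772.56; payment $969.07; balance $4,803.49
Installment 3: opening $4,803.49; interest $76.86 → $4,880.35; payment $969.07; balance $3,911.28
Installment 4: opening $3,911.28; interest $62.58 → $3,973.86; payment $969.07; balance $3,004.79
Installment 5: opening $3,004.79; interest $48.08 → $3,052.87; payment $969.07; balance $2,083.80
Installment 6: opening $2,083.80; interest $33.34 → $2,117.14; payment $969.07; balance $1,148.07
Installment 7: opening $1,148.07; interest $18.37 → $1,166.44; payment $969.07; balance $197.37
Installment 8: opening $197.37; interest $3.16 → $200.53; payment $200.53; balance $0.00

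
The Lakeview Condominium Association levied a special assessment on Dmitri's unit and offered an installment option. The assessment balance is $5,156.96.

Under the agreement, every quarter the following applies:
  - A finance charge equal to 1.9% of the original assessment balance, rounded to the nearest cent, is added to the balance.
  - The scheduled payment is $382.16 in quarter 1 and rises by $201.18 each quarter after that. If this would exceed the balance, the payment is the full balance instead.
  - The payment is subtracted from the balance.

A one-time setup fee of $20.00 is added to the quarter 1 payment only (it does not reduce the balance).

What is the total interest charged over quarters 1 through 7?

$685.86

Quarter 1: opening $5,156.96; interest $97.98 → $5,254.94; payment $382.16 (+ $20.00 fee); balance $4,872.78
Quarter 2: opening $4,872.78; interest $97.98 → $4,970.76; payment $583.34; balance $4,387.42
Quarter 3: opening $4,387.42; interest $97.98 → $4,485.40; payment $784.52; balance $3,700.88
Quarter 4: opening $3,700.88; interest $97.98 → $3,798.86; payment $985.70; balance $2,813.16
Quarter 5: opening $2,813.16; interest $97.98 → $2,911.14; payment $1,186.88; balance $1,724.26
Quarter 6: opening $1,724.26; interest $97.98 → $1,822.24; payment $1,388.06; balance $434.18
Quarter 7: opening $434.18; interest $97.98 → $532.16; payment $532.16; balance $0.00
Total interest: $97.98 + $97.98 + $97.98 + $97.98 + $97.98 + $97.98 + $97.98 = $685.86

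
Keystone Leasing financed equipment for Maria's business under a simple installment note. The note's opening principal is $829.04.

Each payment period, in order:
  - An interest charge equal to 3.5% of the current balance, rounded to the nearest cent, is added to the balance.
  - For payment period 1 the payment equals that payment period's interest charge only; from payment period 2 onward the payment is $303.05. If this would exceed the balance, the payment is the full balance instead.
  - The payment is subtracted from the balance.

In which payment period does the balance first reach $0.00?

4

Payment period 1: $829.04 +$29.02 interest = $858.06; pay $29.02 → $829.04
Payment period 2: $829.04 +$29.02 interest = $858.06; pay $303.05 → $555.01
Payment period 3: $555.01 +$19.43 interest = $574.44; pay $303.05 → $271.39
Payment period 4: $271.39 +$9.50 interest = $280.89; pay $280.89 → $0.00
Balance reaches $0.00 in payment period 4.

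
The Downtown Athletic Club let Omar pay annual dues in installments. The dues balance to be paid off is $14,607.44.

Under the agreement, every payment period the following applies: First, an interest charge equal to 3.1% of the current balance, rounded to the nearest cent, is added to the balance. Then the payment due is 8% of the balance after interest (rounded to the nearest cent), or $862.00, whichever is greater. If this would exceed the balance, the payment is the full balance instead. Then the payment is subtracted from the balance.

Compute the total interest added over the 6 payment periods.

$2,390.40

Payment period 1: $14,607.44 +$452.83 interest = $15,060.27; pay $1,204.82 → $13,855.45
Payment period 2: $13,855.45 +$429.52 interest = $14,284.97; pay $1,142.80 → $13,142.17
Payment period 3: $13,142.17 +$407.41 interest = $13,549.58; pay $1,083.97 → $12,465.61
Payment period 4: $12,465.61 +$386.43 interest = $12,852.04; pay $1,028.16 → $11,823.88
Payment period 5: $11,823.88 +$366.54 interest = $12,190.42; pay $975.23 → $11,215.19
Payment period 6: $11,215.19 +$347.67 interest = $11,562.86; pay $925.03 → $10,637.83
Total interest: $452.83 + $429.52 + $407.41 + $386.43 + $366.54 + $347.67 = $2,390.40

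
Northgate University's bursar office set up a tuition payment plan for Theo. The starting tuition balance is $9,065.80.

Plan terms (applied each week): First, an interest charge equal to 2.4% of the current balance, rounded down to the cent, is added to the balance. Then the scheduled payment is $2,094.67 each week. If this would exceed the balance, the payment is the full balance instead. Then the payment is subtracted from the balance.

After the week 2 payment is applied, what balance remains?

$5,266.55

Week 1: $9,065.80 +$217.57 interest = $9,283.37; pay $2,094.67 → $7,188.70
Week 2: $7,188.70 +$172.52 interest = $7,361.22; pay $2,094.67 → $5,266.55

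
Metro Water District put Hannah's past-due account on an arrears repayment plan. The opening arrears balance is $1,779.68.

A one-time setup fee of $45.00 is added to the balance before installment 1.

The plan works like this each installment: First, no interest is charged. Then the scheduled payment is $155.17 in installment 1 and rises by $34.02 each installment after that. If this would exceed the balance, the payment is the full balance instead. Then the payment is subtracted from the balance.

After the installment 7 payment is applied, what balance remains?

Installment 1: opening $1,824.68; payment $155.17; balance $1,669.51
Installment 2: opening $1,669.51; payment $189.19; balance $1,480.32
Installment 3: opening $1,480.32; payment $223.21; balance $1,257.11
Installment 4: opening $1,257.11; payment $257.23; balance $999.88
Installment 5: opening $999.88; payment $291.25; balance $708.63
Installment 6: opening $708.63; payment $325.27; balance $383.36
Installment 7: opening $383.36; payment $359.29; balance $24.07

$24.07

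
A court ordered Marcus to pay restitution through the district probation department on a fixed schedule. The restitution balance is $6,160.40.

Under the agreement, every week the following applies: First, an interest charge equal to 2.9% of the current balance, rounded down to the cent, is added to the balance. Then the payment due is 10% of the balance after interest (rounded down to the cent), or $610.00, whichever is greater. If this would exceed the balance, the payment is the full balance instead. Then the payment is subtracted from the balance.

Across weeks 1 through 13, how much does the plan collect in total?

$7,385.63

Week 1: opening $6,160.40; interest $178.65 → $6,339.05; payment $633.90; balance $5,705.15
Week 2: opening $5,705.15; interest $165.44 → $5,870.59; payment $610.00; balance $5,260.59
Week 3: opening $5,260.59; interest $152.55 → $5,413.14; payment $610.00; balance $4,803.14
Week 4: opening $4,803.14; interest $139.29 → $4,942.43; payment $610.00; balance $4,332.43
Week 5: opening $4,332.43; interest $125.64 → $4,458.07; payment $610.00; balance $3,848.07
Week 6: opening $3,848.07; interest $111.59 → $3,959.66; payment $610.00; balance $3,349.66
Week 7: opening $3,349.66; interest $97.14 → $3,446.80; payment $610.00; balance $2,836.80
Week 8: opening $2,836.80; interest $82.26 → $2,919.06; payment $610.00; balance $2,309.06
Week 9: opening $2,309.06; interest $66.96 → $2,376.02; payment $610.00; balance $1,766.02
Week 10: opening $1,766.02; interest $51.21 → $1,817.23; payment $610.00; balance $1,207.23
Week 11: opening $1,207.23; interest $35.00 → $1,242.23; payment $610.00; balance $632.23
Week 12: opening $632.23; interest $18.33 → $650.56; payment $610.00; balance $40.56
Week 13: opening $40.56; interest $1.17 → $41.73; payment $41.73; balance $0.00
Total paid: $7,385.63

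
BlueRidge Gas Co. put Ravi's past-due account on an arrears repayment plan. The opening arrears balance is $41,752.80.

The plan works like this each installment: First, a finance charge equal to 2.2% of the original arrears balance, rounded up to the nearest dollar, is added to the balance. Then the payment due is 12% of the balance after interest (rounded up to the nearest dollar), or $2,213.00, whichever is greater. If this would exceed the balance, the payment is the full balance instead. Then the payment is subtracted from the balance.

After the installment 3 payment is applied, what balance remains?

$30,598.80

Installment 1: opening $41,752.80; interest $919.00 → $42,671.80; payment $5,121.00; balance $37,550.80
Installment 2: opening $37,550.80; interest $919.00 → $38,469.80; payment $4,617.00; balance $33,852.80
Installment 3: opening $33,852.80; interest $919.00 → $34,771.80; payment $4,173.00; balance $30,598.80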